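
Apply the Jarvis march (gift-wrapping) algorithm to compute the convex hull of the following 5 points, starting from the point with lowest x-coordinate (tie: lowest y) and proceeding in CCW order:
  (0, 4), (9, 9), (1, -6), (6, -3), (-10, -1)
Hull (CCW) = [(-10, -1), (1, -6), (6, -3), (9, 9)]

Jarvis march: at each step, from the current hull vertex p, select the next vertex q as the point such that every other point lies strictly to the left of (or on) the directed line p → q. (Equivalently: for every other point r, the cross product (q − p) × (r − p) ≥ 0.)
Starting point (lowest x, tie lowest y): (-10, -1). Wrap until returning to start. Resulting hull: (-10, -1), (1, -6), (6, -3), (9, 9).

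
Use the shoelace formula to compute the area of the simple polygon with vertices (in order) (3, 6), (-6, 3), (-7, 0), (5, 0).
Area = 48

Shoelace formula: Area = (1/2) |Σ_i (x_i · y_{i+1} − x_{i+1} · y_i)| (indices mod n). Compute each cross term:
  (3)(3) − (-6)(6) = 45
  (-6)(0) − (-7)(3) = 21
  (-7)(0) − (5)(0) = 0
  (5)(6) − (3)(0) = 30
Sum = 96, so (signed) Area = 96/2 = 48, |Area| = 48.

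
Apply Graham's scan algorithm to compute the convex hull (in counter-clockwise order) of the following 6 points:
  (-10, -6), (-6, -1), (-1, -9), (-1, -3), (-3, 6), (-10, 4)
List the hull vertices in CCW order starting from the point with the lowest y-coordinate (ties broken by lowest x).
Hull (CCW) = [(-1, -9), (-1, -3), (-3, 6), (-10, 4), (-10, -6)]

Graham scan procedure:
  1. Find the pivot p₀ = point with lowest y (tie → lowest x): (-1, -9).
  2. Sort the remaining points by polar angle around p₀.
  3. Walk through sorted points, maintaining a stack; pop the top while the last three entries make a non-left turn (cross product ≤ 0).
  4. Final stack is the convex hull in CCW order: (-1, -9), (-1, -3), (-3, 6), (-10, 4), (-10, -6).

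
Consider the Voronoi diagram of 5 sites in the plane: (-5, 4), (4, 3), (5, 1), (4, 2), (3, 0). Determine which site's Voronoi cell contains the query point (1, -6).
Nearest site = (3, 0)

The Voronoi cell of site s contains exactly those query points closer to s than to any other site. Compute squared distances from q = (1, -6) to each site:
  (3 − 1)² + (0 − -6)² = 40
  (5 − 1)² + (1 − -6)² = 65
  (4 − 1)² + (2 − -6)² = 73
  (4 − 1)² + (3 − -6)² = 90
  (-5 − 1)² + (4 − -6)² = 136
Minimum is attained by (3, 0), so q lies in its Voronoi cell.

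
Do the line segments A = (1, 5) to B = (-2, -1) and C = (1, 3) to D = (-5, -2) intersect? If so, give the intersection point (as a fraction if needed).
Yes; intersection at (-5/7, 11/7) (t = 4/7 on AB, s = 2/7 on CD)

Parametrize AB as A + t(B − A) = (1 + -3 t, 5 + -6 t) and CD as C + s(D − C) = (1 + -6 s, 3 + -5 s). Solve the linear system for (t, s). Determinant = 21 ≠ 0, so a unique intersection of the containing lines exists. Solution: t = 4/7, s = 2/7 — both in [0, 1], so the segments cross. Intersection point: (-5/7, 11/7).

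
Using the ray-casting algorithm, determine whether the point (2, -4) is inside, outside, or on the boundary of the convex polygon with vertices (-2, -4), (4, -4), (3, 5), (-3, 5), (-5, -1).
The point (2, -4) lies on the polygon boundary

Boundary check: the query satisfies the collinearity and bounding-box conditions for some polygon edge, so it lies exactly on the boundary.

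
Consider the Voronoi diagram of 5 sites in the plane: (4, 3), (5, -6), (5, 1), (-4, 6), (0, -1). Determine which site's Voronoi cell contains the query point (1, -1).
Nearest site = (0, -1)

The Voronoi cell of site s contains exactly those query points closer to s than to any other site. Compute squared distances from q = (1, -1) to each site:
  (0 − 1)² + (-1 − -1)² = 1
  (5 − 1)² + (1 − -1)² = 20
  (4 − 1)² + (3 − -1)² = 25
  (5 − 1)² + (-6 − -1)² = 41
  (-4 − 1)² + (6 − -1)² = 74
Minimum is attained by (0, -1), so q lies in its Voronoi cell.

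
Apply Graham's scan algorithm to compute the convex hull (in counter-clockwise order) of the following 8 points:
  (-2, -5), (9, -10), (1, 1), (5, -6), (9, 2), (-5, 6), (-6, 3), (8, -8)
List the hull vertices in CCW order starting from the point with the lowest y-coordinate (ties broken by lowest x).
Hull (CCW) = [(9, -10), (9, 2), (-5, 6), (-6, 3), (-2, -5)]

Graham scan procedure:
  1. Find the pivot p₀ = point with lowest y (tie → lowest x): (9, -10).
  2. Sort the remaining points by polar angle around p₀.
  3. Walk through sorted points, maintaining a stack; pop the top while the last three entries make a non-left turn (cross product ≤ 0).
  4. Final stack is the convex hull in CCW order: (9, -10), (9, 2), (-5, 6), (-6, 3), (-2, -5).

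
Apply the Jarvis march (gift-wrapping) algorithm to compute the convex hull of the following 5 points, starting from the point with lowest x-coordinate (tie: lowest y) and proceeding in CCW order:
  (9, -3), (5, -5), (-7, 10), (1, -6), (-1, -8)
Hull (CCW) = [(-7, 10), (-1, -8), (9, -3)]

Jarvis march: at each step, from the current hull vertex p, select the next vertex q as the point such that every other point lies strictly to the left of (or on) the directed line p → q. (Equivalently: for every other point r, the cross product (q − p) × (r − p) ≥ 0.)
Starting point (lowest x, tie lowest y): (-7, 10). Wrap until returning to start. Resulting hull: (-7, 10), (-1, -8), (9, -3).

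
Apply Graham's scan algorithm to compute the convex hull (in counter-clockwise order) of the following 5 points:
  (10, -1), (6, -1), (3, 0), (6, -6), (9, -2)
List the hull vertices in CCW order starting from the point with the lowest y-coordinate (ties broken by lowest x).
Hull (CCW) = [(6, -6), (10, -1), (3, 0)]

Graham scan procedure:
  1. Find the pivot p₀ = point with lowest y (tie → lowest x): (6, -6).
  2. Sort the remaining points by polar angle around p₀.
  3. Walk through sorted points, maintaining a stack; pop the top while the last three entries make a non-left turn (cross product ≤ 0).
  4. Final stack is the convex hull in CCW order: (6, -6), (10, -1), (3, 0).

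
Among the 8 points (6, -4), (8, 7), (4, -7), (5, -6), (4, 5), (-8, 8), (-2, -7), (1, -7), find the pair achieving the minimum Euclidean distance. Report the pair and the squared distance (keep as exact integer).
Pair = ((4, -7), (5, -6)); squared distance = 2

Compute all C(8, 2) = 28 pairwise squared distances (x_i − x_j)² + (y_i − y_j)². The minimum is 2, attained by the pair ((4, -7), (5, -6)).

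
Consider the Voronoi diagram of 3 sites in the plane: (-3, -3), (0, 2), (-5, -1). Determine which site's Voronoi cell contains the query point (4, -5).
Nearest site = (-3, -3)

The Voronoi cell of site s contains exactly those query points closer to s than to any other site. Compute squared distances from q = (4, -5) to each site:
  (-3 − 4)² + (-3 − -5)² = 53
  (0 − 4)² + (2 − -5)² = 65
  (-5 − 4)² + (-1 − -5)² = 97
Minimum is attained by (-3, -3), so q lies in its Voronoi cell.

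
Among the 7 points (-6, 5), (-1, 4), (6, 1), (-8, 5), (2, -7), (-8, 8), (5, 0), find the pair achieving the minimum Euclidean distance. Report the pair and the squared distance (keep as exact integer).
Pair = ((6, 1), (5, 0)); squared distance = 2

Compute all C(7, 2) = 21 pairwise squared distances (x_i − x_j)² + (y_i − y_j)². The minimum is 2, attained by the pair ((6, 1), (5, 0)).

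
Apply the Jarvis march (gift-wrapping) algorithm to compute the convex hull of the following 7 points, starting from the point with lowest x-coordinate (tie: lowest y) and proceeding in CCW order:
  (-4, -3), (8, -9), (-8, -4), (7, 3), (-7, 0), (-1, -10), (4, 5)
Hull (CCW) = [(-8, -4), (-1, -10), (8, -9), (7, 3), (4, 5), (-7, 0)]

Jarvis march: at each step, from the current hull vertex p, select the next vertex q as the point such that every other point lies strictly to the left of (or on) the directed line p → q. (Equivalently: for every other point r, the cross product (q − p) × (r − p) ≥ 0.)
Starting point (lowest x, tie lowest y): (-8, -4). Wrap until returning to start. Resulting hull: (-8, -4), (-1, -10), (8, -9), (7, 3), (4, 5), (-7, 0).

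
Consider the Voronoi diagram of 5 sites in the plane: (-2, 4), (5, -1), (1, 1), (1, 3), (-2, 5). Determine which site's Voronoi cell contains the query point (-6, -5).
Nearest site = (1, 1)

The Voronoi cell of site s contains exactly those query points closer to s than to any other site. Compute squared distances from q = (-6, -5) to each site:
  (1 − -6)² + (1 − -5)² = 85
  (-2 − -6)² + (4 − -5)² = 97
  (1 − -6)² + (3 − -5)² = 113
  (-2 − -6)² + (5 − -5)² = 116
  (5 − -6)² + (-1 − -5)² = 137
Minimum is attained by (1, 1), so q lies in its Voronoi cell.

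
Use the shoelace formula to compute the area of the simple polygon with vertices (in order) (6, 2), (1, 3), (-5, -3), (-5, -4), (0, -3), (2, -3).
Area = 38

Shoelace formula: Area = (1/2) |Σ_i (x_i · y_{i+1} − x_{i+1} · y_i)| (indices mod n). Compute each cross term:
  (6)(3) − (1)(2) = 16
  (1)(-3) − (-5)(3) = 12
  (-5)(-4) − (-5)(-3) = 5
  (-5)(-3) − (0)(-4) = 15
  (0)(-3) − (2)(-3) = 6
  (2)(2) − (6)(-3) = 22
Sum = 76, so (signed) Area = 76/2 = 38, |Area| = 38.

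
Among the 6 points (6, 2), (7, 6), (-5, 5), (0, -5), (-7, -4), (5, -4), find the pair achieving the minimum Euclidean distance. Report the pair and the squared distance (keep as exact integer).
Pair = ((6, 2), (7, 6)); squared distance = 17

Compute all C(6, 2) = 15 pairwise squared distances (x_i − x_j)² + (y_i − y_j)². The minimum is 17, attained by the pair ((6, 2), (7, 6)).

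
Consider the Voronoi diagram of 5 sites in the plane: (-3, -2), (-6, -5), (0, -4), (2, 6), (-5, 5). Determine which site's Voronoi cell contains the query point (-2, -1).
Nearest site = (-3, -2)

The Voronoi cell of site s contains exactly those query points closer to s than to any other site. Compute squared distances from q = (-2, -1) to each site:
  (-3 − -2)² + (-2 − -1)² = 2
  (0 − -2)² + (-4 − -1)² = 13
  (-6 − -2)² + (-5 − -1)² = 32
  (-5 − -2)² + (5 − -1)² = 45
  (2 − -2)² + (6 − -1)² = 65
Minimum is attained by (-3, -2), so q lies in its Voronoi cell.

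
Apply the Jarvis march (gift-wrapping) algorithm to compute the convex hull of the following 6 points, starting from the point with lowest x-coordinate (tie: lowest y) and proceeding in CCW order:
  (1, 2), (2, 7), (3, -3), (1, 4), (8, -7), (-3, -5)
Hull (CCW) = [(-3, -5), (8, -7), (2, 7)]

Jarvis march: at each step, from the current hull vertex p, select the next vertex q as the point such that every other point lies strictly to the left of (or on) the directed line p → q. (Equivalently: for every other point r, the cross product (q − p) × (r − p) ≥ 0.)
Starting point (lowest x, tie lowest y): (-3, -5). Wrap until returning to start. Resulting hull: (-3, -5), (8, -7), (2, 7).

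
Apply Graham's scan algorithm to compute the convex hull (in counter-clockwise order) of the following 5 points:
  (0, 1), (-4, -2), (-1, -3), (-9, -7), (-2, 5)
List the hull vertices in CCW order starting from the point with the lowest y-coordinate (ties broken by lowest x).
Hull (CCW) = [(-9, -7), (-1, -3), (0, 1), (-2, 5)]

Graham scan procedure:
  1. Find the pivot p₀ = point with lowest y (tie → lowest x): (-9, -7).
  2. Sort the remaining points by polar angle around p₀.
  3. Walk through sorted points, maintaining a stack; pop the top while the last three entries make a non-left turn (cross product ≤ 0).
  4. Final stack is the convex hull in CCW order: (-9, -7), (-1, -3), (0, 1), (-2, 5).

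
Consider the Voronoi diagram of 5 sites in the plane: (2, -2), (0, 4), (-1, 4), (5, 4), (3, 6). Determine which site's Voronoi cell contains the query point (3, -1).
Nearest site = (2, -2)

The Voronoi cell of site s contains exactly those query points closer to s than to any other site. Compute squared distances from q = (3, -1) to each site:
  (2 − 3)² + (-2 − -1)² = 2
  (5 − 3)² + (4 − -1)² = 29
  (0 − 3)² + (4 − -1)² = 34
  (-1 − 3)² + (4 − -1)² = 41
  (3 − 3)² + (6 − -1)² = 49
Minimum is attained by (2, -2), so q lies in its Voronoi cell.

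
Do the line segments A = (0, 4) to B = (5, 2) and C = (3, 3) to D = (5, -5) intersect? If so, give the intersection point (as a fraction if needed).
Yes; intersection at (55/18, 25/9) (t = 11/18 on AB, s = 1/36 on CD)

Parametrize AB as A + t(B − A) = (0 + 5 t, 4 + -2 t) and CD as C + s(D − C) = (3 + 2 s, 3 + -8 s). Solve the linear system for (t, s). Determinant = 36 ≠ 0, so a unique intersection of the containing lines exists. Solution: t = 11/18, s = 1/36 — both in [0, 1], so the segments cross. Intersection point: (55/18, 25/9).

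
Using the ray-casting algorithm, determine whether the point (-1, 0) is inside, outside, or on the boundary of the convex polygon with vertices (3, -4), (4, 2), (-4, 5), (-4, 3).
The point (-1, 0) lies on the polygon boundary

Boundary check: the query satisfies the collinearity and bounding-box conditions for some polygon edge, so it lies exactly on the boundary.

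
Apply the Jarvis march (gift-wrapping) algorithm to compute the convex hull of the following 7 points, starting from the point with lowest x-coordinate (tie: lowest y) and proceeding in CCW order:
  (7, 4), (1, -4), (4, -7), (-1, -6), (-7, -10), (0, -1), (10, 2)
Hull (CCW) = [(-7, -10), (4, -7), (10, 2), (7, 4), (0, -1)]

Jarvis march: at each step, from the current hull vertex p, select the next vertex q as the point such that every other point lies strictly to the left of (or on) the directed line p → q. (Equivalently: for every other point r, the cross product (q − p) × (r − p) ≥ 0.)
Starting point (lowest x, tie lowest y): (-7, -10). Wrap until returning to start. Resulting hull: (-7, -10), (4, -7), (10, 2), (7, 4), (0, -1).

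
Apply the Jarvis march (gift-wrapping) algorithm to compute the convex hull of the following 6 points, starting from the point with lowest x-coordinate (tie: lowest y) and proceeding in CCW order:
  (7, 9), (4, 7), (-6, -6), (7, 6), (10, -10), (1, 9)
Hull (CCW) = [(-6, -6), (10, -10), (7, 9), (1, 9)]

Jarvis march: at each step, from the current hull vertex p, select the next vertex q as the point such that every other point lies strictly to the left of (or on) the directed line p → q. (Equivalently: for every other point r, the cross product (q − p) × (r − p) ≥ 0.)
Starting point (lowest x, tie lowest y): (-6, -6). Wrap until returning to start. Resulting hull: (-6, -6), (10, -10), (7, 9), (1, 9).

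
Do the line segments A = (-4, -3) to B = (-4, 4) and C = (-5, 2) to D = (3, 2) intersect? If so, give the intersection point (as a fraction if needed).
Yes; intersection at (-4, 2) (t = 5/7 on AB, s = 1/8 on CD)

Parametrize AB as A + t(B − A) = (-4 + 0 t, -3 + 7 t) and CD as C + s(D − C) = (-5 + 8 s, 2 + 0 s). Solve the linear system for (t, s). Determinant = 56 ≠ 0, so a unique intersection of the containing lines exists. Solution: t = 5/7, s = 1/8 — both in [0, 1], so the segments cross. Intersection point: (-4, 2).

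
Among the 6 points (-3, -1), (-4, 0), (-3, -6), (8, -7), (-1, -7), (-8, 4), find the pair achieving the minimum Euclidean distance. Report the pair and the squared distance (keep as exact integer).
Pair = ((-3, -1), (-4, 0)); squared distance = 2

Compute all C(6, 2) = 15 pairwise squared distances (x_i − x_j)² + (y_i − y_j)². The minimum is 2, attained by the pair ((-3, -1), (-4, 0)).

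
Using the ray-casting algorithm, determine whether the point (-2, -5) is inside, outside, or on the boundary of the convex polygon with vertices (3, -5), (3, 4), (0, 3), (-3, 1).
The point (-2, -5) lies strictly outside the polygon

Cast a horizontal ray to the right from the query point and count how many polygon edges it crosses (each edge strictly once or zero times, handled with the usual half-open convention). 
Parity of crossings → even ⇒ outside.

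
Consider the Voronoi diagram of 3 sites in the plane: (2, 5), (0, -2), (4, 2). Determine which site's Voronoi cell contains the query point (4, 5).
Nearest site = (2, 5)

The Voronoi cell of site s contains exactly those query points closer to s than to any other site. Compute squared distances from q = (4, 5) to each site:
  (2 − 4)² + (5 − 5)² = 4
  (4 − 4)² + (2 − 5)² = 9
  (0 − 4)² + (-2 − 5)² = 65
Minimum is attained by (2, 5), so q lies in its Voronoi cell.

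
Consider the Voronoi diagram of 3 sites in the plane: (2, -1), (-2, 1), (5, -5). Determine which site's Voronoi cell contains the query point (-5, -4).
Nearest site = (-2, 1)

The Voronoi cell of site s contains exactly those query points closer to s than to any other site. Compute squared distances from q = (-5, -4) to each site:
  (-2 − -5)² + (1 − -4)² = 34
  (2 − -5)² + (-1 − -4)² = 58
  (5 − -5)² + (-5 − -4)² = 101
Minimum is attained by (-2, 1), so q lies in its Voronoi cell.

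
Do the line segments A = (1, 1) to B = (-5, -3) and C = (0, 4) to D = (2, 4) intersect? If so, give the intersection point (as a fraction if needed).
No (intersection of containing lines falls outside at least one segment)

Parametrize and solve: t = -3/4, s = 11/4. At least one of these is outside [0, 1], so the segments do not intersect.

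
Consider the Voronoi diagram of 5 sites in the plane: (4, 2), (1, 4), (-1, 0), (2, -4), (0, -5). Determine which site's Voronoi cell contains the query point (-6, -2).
Nearest site = (-1, 0)

The Voronoi cell of site s contains exactly those query points closer to s than to any other site. Compute squared distances from q = (-6, -2) to each site:
  (-1 − -6)² + (0 − -2)² = 29
  (0 − -6)² + (-5 − -2)² = 45
  (2 − -6)² + (-4 − -2)² = 68
  (1 − -6)² + (4 − -2)² = 85
  (4 − -6)² + (2 − -2)² = 116
Minimum is attained by (-1, 0), so q lies in its Voronoi cell.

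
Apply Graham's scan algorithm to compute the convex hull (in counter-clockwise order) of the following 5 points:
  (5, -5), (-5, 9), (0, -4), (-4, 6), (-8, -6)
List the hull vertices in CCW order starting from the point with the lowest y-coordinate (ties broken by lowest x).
Hull (CCW) = [(-8, -6), (5, -5), (-5, 9)]

Graham scan procedure:
  1. Find the pivot p₀ = point with lowest y (tie → lowest x): (-8, -6).
  2. Sort the remaining points by polar angle around p₀.
  3. Walk through sorted points, maintaining a stack; pop the top while the last three entries make a non-left turn (cross product ≤ 0).
  4. Final stack is the convex hull in CCW order: (-8, -6), (5, -5), (-5, 9).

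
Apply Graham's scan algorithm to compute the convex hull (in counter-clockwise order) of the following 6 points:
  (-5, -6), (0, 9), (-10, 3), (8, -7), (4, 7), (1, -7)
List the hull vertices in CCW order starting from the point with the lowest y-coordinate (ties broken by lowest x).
Hull (CCW) = [(1, -7), (8, -7), (4, 7), (0, 9), (-10, 3), (-5, -6)]

Graham scan procedure:
  1. Find the pivot p₀ = point with lowest y (tie → lowest x): (1, -7).
  2. Sort the remaining points by polar angle around p₀.
  3. Walk through sorted points, maintaining a stack; pop the top while the last three entries make a non-left turn (cross product ≤ 0).
  4. Final stack is the convex hull in CCW order: (1, -7), (8, -7), (4, 7), (0, 9), (-10, 3), (-5, -6).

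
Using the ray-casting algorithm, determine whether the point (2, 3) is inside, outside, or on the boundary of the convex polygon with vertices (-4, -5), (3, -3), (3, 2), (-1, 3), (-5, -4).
The point (2, 3) lies strictly outside the polygon

Cast a horizontal ray to the right from the query point and count how many polygon edges it crosses (each edge strictly once or zero times, handled with the usual half-open convention). 
Parity of crossings → even ⇒ outside.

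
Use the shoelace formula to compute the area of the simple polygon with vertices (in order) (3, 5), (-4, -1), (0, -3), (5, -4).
Area = 81/2

Shoelace formula: Area = (1/2) |Σ_i (x_i · y_{i+1} − x_{i+1} · y_i)| (indices mod n). Compute each cross term:
  (3)(-1) − (-4)(5) = 17
  (-4)(-3) − (0)(-1) = 12
  (0)(-4) − (5)(-3) = 15
  (5)(5) − (3)(-4) = 37
Sum = 81, so (signed) Area = 81/2 = 81/2, |Area| = 81/2.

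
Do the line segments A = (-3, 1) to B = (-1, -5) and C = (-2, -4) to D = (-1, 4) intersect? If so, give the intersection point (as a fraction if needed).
Yes; intersection at (-20/11, -28/11) (t = 13/22 on AB, s = 2/11 on CD)

Parametrize AB as A + t(B − A) = (-3 + 2 t, 1 + -6 t) and CD as C + s(D − C) = (-2 + 1 s, -4 + 8 s). Solve the linear system for (t, s). Determinant = -22 ≠ 0, so a unique intersection of the containing lines exists. Solution: t = 13/22, s = 2/11 — both in [0, 1], so the segments cross. Intersection point: (-20/11, -28/11).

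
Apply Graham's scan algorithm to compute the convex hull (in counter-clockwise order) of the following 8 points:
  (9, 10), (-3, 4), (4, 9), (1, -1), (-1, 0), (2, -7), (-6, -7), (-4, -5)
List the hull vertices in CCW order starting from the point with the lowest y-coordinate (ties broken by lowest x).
Hull (CCW) = [(-6, -7), (2, -7), (9, 10), (4, 9), (-3, 4)]

Graham scan procedure:
  1. Find the pivot p₀ = point with lowest y (tie → lowest x): (-6, -7).
  2. Sort the remaining points by polar angle around p₀.
  3. Walk through sorted points, maintaining a stack; pop the top while the last three entries make a non-left turn (cross product ≤ 0).
  4. Final stack is the convex hull in CCW order: (-6, -7), (2, -7), (9, 10), (4, 9), (-3, 4).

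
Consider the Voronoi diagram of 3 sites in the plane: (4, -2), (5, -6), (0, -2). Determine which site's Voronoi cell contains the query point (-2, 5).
Nearest site = (0, -2)

The Voronoi cell of site s contains exactly those query points closer to s than to any other site. Compute squared distances from q = (-2, 5) to each site:
  (0 − -2)² + (-2 − 5)² = 53
  (4 − -2)² + (-2 − 5)² = 85
  (5 − -2)² + (-6 − 5)² = 170
Minimum is attained by (0, -2), so q lies in its Voronoi cell.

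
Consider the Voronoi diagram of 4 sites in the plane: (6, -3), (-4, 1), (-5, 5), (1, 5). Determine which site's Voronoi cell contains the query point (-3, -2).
Nearest site = (-4, 1)

The Voronoi cell of site s contains exactly those query points closer to s than to any other site. Compute squared distances from q = (-3, -2) to each site:
  (-4 − -3)² + (1 − -2)² = 10
  (-5 − -3)² + (5 − -2)² = 53
  (1 − -3)² + (5 − -2)² = 65
  (6 − -3)² + (-3 − -2)² = 82
Minimum is attained by (-4, 1), so q lies in its Voronoi cell.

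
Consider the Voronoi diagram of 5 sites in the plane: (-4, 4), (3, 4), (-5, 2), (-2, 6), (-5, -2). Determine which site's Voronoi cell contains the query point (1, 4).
Nearest site = (3, 4)

The Voronoi cell of site s contains exactly those query points closer to s than to any other site. Compute squared distances from q = (1, 4) to each site:
  (3 − 1)² + (4 − 4)² = 4
  (-2 − 1)² + (6 − 4)² = 13
  (-4 − 1)² + (4 − 4)² = 25
  (-5 − 1)² + (2 − 4)² = 40
  (-5 − 1)² + (-2 − 4)² = 72
Minimum is attained by (3, 4), so q lies in its Voronoi cell.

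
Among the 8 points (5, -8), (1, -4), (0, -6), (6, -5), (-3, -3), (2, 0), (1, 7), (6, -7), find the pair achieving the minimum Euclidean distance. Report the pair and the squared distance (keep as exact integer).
Pair = ((5, -8), (6, -7)); squared distance = 2

Compute all C(8, 2) = 28 pairwise squared distances (x_i − x_j)² + (y_i − y_j)². The minimum is 2, attained by the pair ((5, -8), (6, -7)).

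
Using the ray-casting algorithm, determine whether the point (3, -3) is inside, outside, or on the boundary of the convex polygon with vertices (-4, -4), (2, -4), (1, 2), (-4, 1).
The point (3, -3) lies strictly outside the polygon

Cast a horizontal ray to the right from the query point and count how many polygon edges it crosses (each edge strictly once or zero times, handled with the usual half-open convention). 
Parity of crossings → even ⇒ outside.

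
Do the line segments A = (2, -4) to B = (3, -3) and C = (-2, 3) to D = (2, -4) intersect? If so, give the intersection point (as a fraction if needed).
Yes; intersection at (2, -4) (t = 0 on AB, s = 1 on CD)

Parametrize AB as A + t(B − A) = (2 + 1 t, -4 + 1 t) and CD as C + s(D − C) = (-2 + 4 s, 3 + -7 s). Solve the linear system for (t, s). Determinant = 11 ≠ 0, so a unique intersection of the containing lines exists. Solution: t = 0, s = 1 — both in [0, 1], so the segments cross. Intersection point: (2, -4).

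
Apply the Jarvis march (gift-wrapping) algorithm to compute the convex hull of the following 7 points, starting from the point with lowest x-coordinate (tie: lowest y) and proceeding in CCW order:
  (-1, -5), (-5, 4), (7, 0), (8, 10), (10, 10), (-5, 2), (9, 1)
Hull (CCW) = [(-5, 2), (-1, -5), (9, 1), (10, 10), (8, 10), (-5, 4)]

Jarvis march: at each step, from the current hull vertex p, select the next vertex q as the point such that every other point lies strictly to the left of (or on) the directed line p → q. (Equivalently: for every other point r, the cross product (q − p) × (r − p) ≥ 0.)
Starting point (lowest x, tie lowest y): (-5, 2). Wrap until returning to start. Resulting hull: (-5, 2), (-1, -5), (9, 1), (10, 10), (8, 10), (-5, 4).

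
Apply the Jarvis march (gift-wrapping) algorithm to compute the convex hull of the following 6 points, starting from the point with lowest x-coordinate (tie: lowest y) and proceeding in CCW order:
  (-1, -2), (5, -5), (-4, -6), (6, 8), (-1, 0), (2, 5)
Hull (CCW) = [(-4, -6), (5, -5), (6, 8), (2, 5), (-1, 0)]

Jarvis march: at each step, from the current hull vertex p, select the next vertex q as the point such that every other point lies strictly to the left of (or on) the directed line p → q. (Equivalently: for every other point r, the cross product (q − p) × (r − p) ≥ 0.)
Starting point (lowest x, tie lowest y): (-4, -6). Wrap until returning to start. Resulting hull: (-4, -6), (5, -5), (6, 8), (2, 5), (-1, 0).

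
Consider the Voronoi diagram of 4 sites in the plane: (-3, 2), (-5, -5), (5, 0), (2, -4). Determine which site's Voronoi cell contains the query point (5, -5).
Nearest site = (2, -4)

The Voronoi cell of site s contains exactly those query points closer to s than to any other site. Compute squared distances from q = (5, -5) to each site:
  (2 − 5)² + (-4 − -5)² = 10
  (5 − 5)² + (0 − -5)² = 25
  (-5 − 5)² + (-5 − -5)² = 100
  (-3 − 5)² + (2 − -5)² = 113
Minimum is attained by (2, -4), so q lies in its Voronoi cell.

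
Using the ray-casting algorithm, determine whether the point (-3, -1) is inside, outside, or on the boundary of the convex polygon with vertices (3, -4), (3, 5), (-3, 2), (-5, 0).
The point (-3, -1) lies on the polygon boundary

Boundary check: the query satisfies the collinearity and bounding-box conditions for some polygon edge, so it lies exactly on the boundary.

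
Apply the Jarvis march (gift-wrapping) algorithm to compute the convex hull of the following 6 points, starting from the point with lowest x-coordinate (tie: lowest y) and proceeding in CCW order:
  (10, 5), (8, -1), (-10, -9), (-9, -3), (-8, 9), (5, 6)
Hull (CCW) = [(-10, -9), (8, -1), (10, 5), (-8, 9)]

Jarvis march: at each step, from the current hull vertex p, select the next vertex q as the point such that every other point lies strictly to the left of (or on) the directed line p → q. (Equivalently: for every other point r, the cross product (q − p) × (r − p) ≥ 0.)
Starting point (lowest x, tie lowest y): (-10, -9). Wrap until returning to start. Resulting hull: (-10, -9), (8, -1), (10, 5), (-8, 9).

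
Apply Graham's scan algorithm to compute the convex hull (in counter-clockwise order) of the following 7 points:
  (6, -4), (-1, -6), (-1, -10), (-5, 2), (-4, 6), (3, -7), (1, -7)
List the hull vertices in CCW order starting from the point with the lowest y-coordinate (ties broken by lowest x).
Hull (CCW) = [(-1, -10), (3, -7), (6, -4), (-4, 6), (-5, 2)]

Graham scan procedure:
  1. Find the pivot p₀ = point with lowest y (tie → lowest x): (-1, -10).
  2. Sort the remaining points by polar angle around p₀.
  3. Walk through sorted points, maintaining a stack; pop the top while the last three entries make a non-left turn (cross product ≤ 0).
  4. Final stack is the convex hull in CCW order: (-1, -10), (3, -7), (6, -4), (-4, 6), (-5, 2).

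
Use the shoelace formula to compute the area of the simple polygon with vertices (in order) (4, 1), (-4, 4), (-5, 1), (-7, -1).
Area = 45/2

Shoelace formula: Area = (1/2) |Σ_i (x_i · y_{i+1} − x_{i+1} · y_i)| (indices mod n). Compute each cross term:
  (4)(4) − (-4)(1) = 20
  (-4)(1) − (-5)(4) = 16
  (-5)(-1) − (-7)(1) = 12
  (-7)(1) − (4)(-1) = -3
Sum = 45, so (signed) Area = 45/2 = 45/2, |Area| = 45/2.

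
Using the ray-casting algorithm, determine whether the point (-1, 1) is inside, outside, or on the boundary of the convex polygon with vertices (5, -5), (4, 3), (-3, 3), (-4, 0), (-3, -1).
The point (-1, 1) lies strictly inside the polygon

Cast a horizontal ray to the right from the query point and count how many polygon edges it crosses (each edge strictly once or zero times, handled with the usual half-open convention). 
Parity of crossings → odd ⇒ inside.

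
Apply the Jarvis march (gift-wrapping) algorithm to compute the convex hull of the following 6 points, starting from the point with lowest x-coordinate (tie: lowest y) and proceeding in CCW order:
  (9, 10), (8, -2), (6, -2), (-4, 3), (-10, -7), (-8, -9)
Hull (CCW) = [(-10, -7), (-8, -9), (8, -2), (9, 10), (-4, 3)]

Jarvis march: at each step, from the current hull vertex p, select the next vertex q as the point such that every other point lies strictly to the left of (or on) the directed line p → q. (Equivalently: for every other point r, the cross product (q − p) × (r − p) ≥ 0.)
Starting point (lowest x, tie lowest y): (-10, -7). Wrap until returning to start. Resulting hull: (-10, -7), (-8, -9), (8, -2), (9, 10), (-4, 3).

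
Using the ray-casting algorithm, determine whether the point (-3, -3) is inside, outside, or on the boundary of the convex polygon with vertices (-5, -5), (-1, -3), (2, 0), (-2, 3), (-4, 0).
The point (-3, -3) lies strictly inside the polygon

Cast a horizontal ray to the right from the query point and count how many polygon edges it crosses (each edge strictly once or zero times, handled with the usual half-open convention). 
Parity of crossings → odd ⇒ inside.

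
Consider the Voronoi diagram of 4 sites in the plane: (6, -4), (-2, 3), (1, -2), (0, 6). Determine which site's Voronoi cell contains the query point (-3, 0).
Nearest site = (-2, 3)

The Voronoi cell of site s contains exactly those query points closer to s than to any other site. Compute squared distances from q = (-3, 0) to each site:
  (-2 − -3)² + (3 − 0)² = 10
  (1 − -3)² + (-2 − 0)² = 20
  (0 − -3)² + (6 − 0)² = 45
  (6 − -3)² + (-4 − 0)² = 97
Minimum is attained by (-2, 3), so q lies in its Voronoi cell.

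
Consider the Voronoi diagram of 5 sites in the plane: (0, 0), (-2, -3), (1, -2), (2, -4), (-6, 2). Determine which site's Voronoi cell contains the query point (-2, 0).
Nearest site = (0, 0)

The Voronoi cell of site s contains exactly those query points closer to s than to any other site. Compute squared distances from q = (-2, 0) to each site:
  (0 − -2)² + (0 − 0)² = 4
  (-2 − -2)² + (-3 − 0)² = 9
  (1 − -2)² + (-2 − 0)² = 13
  (-6 − -2)² + (2 − 0)² = 20
  (2 − -2)² + (-4 − 0)² = 32
Minimum is attained by (0, 0), so q lies in its Voronoi cell.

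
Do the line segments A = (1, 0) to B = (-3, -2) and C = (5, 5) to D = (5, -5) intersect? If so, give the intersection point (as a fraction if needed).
No (intersection of containing lines falls outside at least one segment)

Parametrize and solve: t = -1, s = 3/10. At least one of these is outside [0, 1], so the segments do not intersect.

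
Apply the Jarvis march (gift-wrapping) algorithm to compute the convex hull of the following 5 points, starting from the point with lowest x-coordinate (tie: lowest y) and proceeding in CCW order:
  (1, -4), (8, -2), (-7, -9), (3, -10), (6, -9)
Hull (CCW) = [(-7, -9), (3, -10), (6, -9), (8, -2), (1, -4)]

Jarvis march: at each step, from the current hull vertex p, select the next vertex q as the point such that every other point lies strictly to the left of (or on) the directed line p → q. (Equivalently: for every other point r, the cross product (q − p) × (r − p) ≥ 0.)
Starting point (lowest x, tie lowest y): (-7, -9). Wrap until returning to start. Resulting hull: (-7, -9), (3, -10), (6, -9), (8, -2), (1, -4).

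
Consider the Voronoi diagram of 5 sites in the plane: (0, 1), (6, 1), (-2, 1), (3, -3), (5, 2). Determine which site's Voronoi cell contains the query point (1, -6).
Nearest site = (3, -3)

The Voronoi cell of site s contains exactly those query points closer to s than to any other site. Compute squared distances from q = (1, -6) to each site:
  (3 − 1)² + (-3 − -6)² = 13
  (0 − 1)² + (1 − -6)² = 50
  (-2 − 1)² + (1 − -6)² = 58
  (6 − 1)² + (1 − -6)² = 74
  (5 − 1)² + (2 − -6)² = 80
Minimum is attained by (3, -3), so q lies in its Voronoi cell.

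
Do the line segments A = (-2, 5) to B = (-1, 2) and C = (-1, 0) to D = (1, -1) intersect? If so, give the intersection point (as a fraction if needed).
No (intersection of containing lines falls outside at least one segment)

Parametrize and solve: t = 9/5, s = 2/5. At least one of these is outside [0, 1], so the segments do not intersect.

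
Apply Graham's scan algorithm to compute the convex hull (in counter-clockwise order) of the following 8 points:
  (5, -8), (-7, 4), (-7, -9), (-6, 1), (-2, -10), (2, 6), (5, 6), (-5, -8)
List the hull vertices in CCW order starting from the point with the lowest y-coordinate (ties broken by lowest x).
Hull (CCW) = [(-2, -10), (5, -8), (5, 6), (2, 6), (-7, 4), (-7, -9)]

Graham scan procedure:
  1. Find the pivot p₀ = point with lowest y (tie → lowest x): (-2, -10).
  2. Sort the remaining points by polar angle around p₀.
  3. Walk through sorted points, maintaining a stack; pop the top while the last three entries make a non-left turn (cross product ≤ 0).
  4. Final stack is the convex hull in CCW order: (-2, -10), (5, -8), (5, 6), (2, 6), (-7, 4), (-7, -9).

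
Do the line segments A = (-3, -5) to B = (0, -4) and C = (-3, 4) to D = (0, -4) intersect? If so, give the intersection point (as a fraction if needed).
Yes; intersection at (0, -4) (t = 1 on AB, s = 1 on CD)

Parametrize AB as A + t(B − A) = (-3 + 3 t, -5 + 1 t) and CD as C + s(D − C) = (-3 + 3 s, 4 + -8 s). Solve the linear system for (t, s). Determinant = 27 ≠ 0, so a unique intersection of the containing lines exists. Solution: t = 1, s = 1 — both in [0, 1], so the segments cross. Intersection point: (0, -4).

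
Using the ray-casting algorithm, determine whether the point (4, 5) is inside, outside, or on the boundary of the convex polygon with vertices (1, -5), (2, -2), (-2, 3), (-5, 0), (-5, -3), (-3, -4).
The point (4, 5) lies strictly outside the polygon

Cast a horizontal ray to the right from the query point and count how many polygon edges it crosses (each edge strictly once or zero times, handled with the usual half-open convention). 
Parity of crossings → even ⇒ outside.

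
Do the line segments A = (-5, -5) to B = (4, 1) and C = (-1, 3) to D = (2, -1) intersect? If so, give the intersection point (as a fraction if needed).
Yes; intersection at (5/3, -5/9) (t = 20/27 on AB, s = 8/9 on CD)

Parametrize AB as A + t(B − A) = (-5 + 9 t, -5 + 6 t) and CD as C + s(D − C) = (-1 + 3 s, 3 + -4 s). Solve the linear system for (t, s). Determinant = 54 ≠ 0, so a unique intersection of the containing lines exists. Solution: t = 20/27, s = 8/9 — both in [0, 1], so the segments cross. Intersection point: (5/3, -5/9).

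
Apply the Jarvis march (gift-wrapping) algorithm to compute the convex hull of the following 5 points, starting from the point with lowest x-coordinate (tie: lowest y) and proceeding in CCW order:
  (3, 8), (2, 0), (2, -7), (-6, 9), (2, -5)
Hull (CCW) = [(-6, 9), (2, -7), (3, 8)]

Jarvis march: at each step, from the current hull vertex p, select the next vertex q as the point such that every other point lies strictly to the left of (or on) the directed line p → q. (Equivalently: for every other point r, the cross product (q − p) × (r − p) ≥ 0.)
Starting point (lowest x, tie lowest y): (-6, 9). Wrap until returning to start. Resulting hull: (-6, 9), (2, -7), (3, 8).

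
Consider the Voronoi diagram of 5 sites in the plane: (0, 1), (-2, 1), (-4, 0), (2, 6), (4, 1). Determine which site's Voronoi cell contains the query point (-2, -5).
Nearest site = (-4, 0)

The Voronoi cell of site s contains exactly those query points closer to s than to any other site. Compute squared distances from q = (-2, -5) to each site:
  (-4 − -2)² + (0 − -5)² = 29
  (-2 − -2)² + (1 − -5)² = 36
  (0 − -2)² + (1 − -5)² = 40
  (4 − -2)² + (1 − -5)² = 72
  (2 − -2)² + (6 − -5)² = 137
Minimum is attained by (-4, 0), so q lies in its Voronoi cell.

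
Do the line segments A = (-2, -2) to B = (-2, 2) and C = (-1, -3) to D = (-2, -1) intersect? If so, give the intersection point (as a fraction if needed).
Yes; intersection at (-2, -1) (t = 1/4 on AB, s = 1 on CD)

Parametrize AB as A + t(B − A) = (-2 + 0 t, -2 + 4 t) and CD as C + s(D − C) = (-1 + -1 s, -3 + 2 s). Solve the linear system for (t, s). Determinant = -4 ≠ 0, so a unique intersection of the containing lines exists. Solution: t = 1/4, s = 1 — both in [0, 1], so the segments cross. Intersection point: (-2, -1).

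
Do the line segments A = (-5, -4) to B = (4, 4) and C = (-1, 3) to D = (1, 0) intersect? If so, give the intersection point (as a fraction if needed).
Yes; intersection at (19/43, 36/43) (t = 26/43 on AB, s = 31/43 on CD)

Parametrize AB as A + t(B − A) = (-5 + 9 t, -4 + 8 t) and CD as C + s(D − C) = (-1 + 2 s, 3 + -3 s). Solve the linear system for (t, s). Determinant = 43 ≠ 0, so a unique intersection of the containing lines exists. Solution: t = 26/43, s = 31/43 — both in [0, 1], so the segments cross. Intersection point: (19/43, 36/43).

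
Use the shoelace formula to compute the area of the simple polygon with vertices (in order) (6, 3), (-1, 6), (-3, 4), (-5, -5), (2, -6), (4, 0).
Area = 82

Shoelace formula: Area = (1/2) |Σ_i (x_i · y_{i+1} − x_{i+1} · y_i)| (indices mod n). Compute each cross term:
  (6)(6) − (-1)(3) = 39
  (-1)(4) − (-3)(6) = 14
  (-3)(-5) − (-5)(4) = 35
  (-5)(-6) − (2)(-5) = 40
  (2)(0) − (4)(-6) = 24
  (4)(3) − (6)(0) = 12
Sum = 164, so (signed) Area = 164/2 = 82, |Area| = 82.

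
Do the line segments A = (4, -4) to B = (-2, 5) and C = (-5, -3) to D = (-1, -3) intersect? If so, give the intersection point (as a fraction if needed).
No (intersection of containing lines falls outside at least one segment)

Parametrize and solve: t = 1/9, s = 25/12. At least one of these is outside [0, 1], so the segments do not intersect.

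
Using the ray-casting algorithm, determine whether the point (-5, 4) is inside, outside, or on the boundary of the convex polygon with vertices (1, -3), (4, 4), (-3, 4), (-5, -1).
The point (-5, 4) lies strictly outside the polygon

Cast a horizontal ray to the right from the query point and count how many polygon edges it crosses (each edge strictly once or zero times, handled with the usual half-open convention). 
Parity of crossings → even ⇒ outside.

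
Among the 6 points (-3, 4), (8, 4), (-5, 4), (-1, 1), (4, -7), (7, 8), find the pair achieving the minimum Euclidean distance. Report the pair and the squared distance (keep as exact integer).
Pair = ((-3, 4), (-5, 4)); squared distance = 4

Compute all C(6, 2) = 15 pairwise squared distances (x_i − x_j)² + (y_i − y_j)². The minimum is 4, attained by the pair ((-3, 4), (-5, 4)).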